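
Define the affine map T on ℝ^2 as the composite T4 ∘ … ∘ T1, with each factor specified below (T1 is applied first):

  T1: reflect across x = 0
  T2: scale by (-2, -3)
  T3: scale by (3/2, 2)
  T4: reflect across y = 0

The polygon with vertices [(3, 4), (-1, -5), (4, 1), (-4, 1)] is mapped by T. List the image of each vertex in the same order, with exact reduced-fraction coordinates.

T1 reflect across x = 0: (3, 4) → (-3, 4); (-1, -5) → (1, -5); (4, 1) → (-4, 1); (-4, 1) → (4, 1)
T2 scale by (-2, -3): (-3, 4) → (6, -12); (1, -5) → (-2, 15); (-4, 1) → (8, -3); (4, 1) → (-8, -3)
T3 scale by (3/2, 2): (6, -12) → (9, -24); (-2, 15) → (-3, 30); (8, -3) → (12, -6); (-8, -3) → (-12, -6)
T4 reflect across y = 0: (9, -24) → (9, 24); (-3, 30) → (-3, -30); (12, -6) → (12, 6); (-12, -6) → (-12, 6)

image vertices: (9, 24), (-3, -30), (12, 6), (-12, 6)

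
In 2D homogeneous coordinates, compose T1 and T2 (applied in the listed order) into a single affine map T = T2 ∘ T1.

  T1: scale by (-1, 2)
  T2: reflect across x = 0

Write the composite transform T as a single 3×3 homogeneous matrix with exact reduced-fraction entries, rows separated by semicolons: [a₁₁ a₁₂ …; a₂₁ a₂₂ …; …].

T1 = [-1 0 0; 0 2 0; 0 0 1]
T2·T1 = [1 0 0; 0 2 0; 0 0 1]

T = [1 0 0; 0 2 0; 0 0 1]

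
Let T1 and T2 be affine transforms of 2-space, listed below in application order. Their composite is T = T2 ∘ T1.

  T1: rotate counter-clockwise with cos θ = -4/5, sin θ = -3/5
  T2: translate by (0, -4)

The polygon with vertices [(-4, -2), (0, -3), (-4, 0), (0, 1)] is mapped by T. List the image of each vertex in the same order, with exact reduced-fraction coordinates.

T1 rotate counter-clockwise with cos θ = -4/5, sin θ = -3/5: (-4, -2) → (2, 4); (0, -3) → (-9/5, 12/5); (-4, 0) → (16/5, 12/5); (0, 1) → (3/5, -4/5)
T2 translate by (0, -4): (2, 4) → (2, 0); (-9/5, 12/5) → (-9/5, -8/5); (16/5, 12/5) → (16/5, -8/5); (3/5, -4/5) → (3/5, -24/5)

image vertices: (2, 0), (-9/5, -8/5), (16/5, -8/5), (3/5, -24/5)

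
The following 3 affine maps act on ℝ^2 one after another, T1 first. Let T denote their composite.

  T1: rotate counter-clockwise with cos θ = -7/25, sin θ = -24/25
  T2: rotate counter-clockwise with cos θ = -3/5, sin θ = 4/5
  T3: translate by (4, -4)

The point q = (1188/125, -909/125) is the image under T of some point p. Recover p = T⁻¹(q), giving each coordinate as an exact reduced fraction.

T1 = [-7/25 24/25 0; -24/25 -7/25 0; 0 0 1]
T2·T1 = [117/125 -44/125 0; 44/125 117/125 0; 0 0 1]
T3·…·T1 = [117/125 -44/125 4; 44/125 117/125 -4; 0 0 1]
det M = 1; M⁻¹ = [117/125 44/125 -292/125; -44/125 117/125 644/125; 0 0 1]
M⁻¹ · (1188/125, -909/125)ᵀ = (4, -5)ᵀ

p = (4, -5)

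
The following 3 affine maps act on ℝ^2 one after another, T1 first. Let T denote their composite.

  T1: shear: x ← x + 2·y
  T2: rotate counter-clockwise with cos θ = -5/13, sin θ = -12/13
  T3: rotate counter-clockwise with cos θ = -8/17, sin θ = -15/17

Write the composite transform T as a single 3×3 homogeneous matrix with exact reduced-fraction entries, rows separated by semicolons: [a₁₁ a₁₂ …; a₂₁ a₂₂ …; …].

T1 = [1 2 0; 0 1 0; 0 0 1]
T2·T1 = [-5/13 2/13 0; -12/13 -29/13 0; 0 0 1]
T3·…·T1 = [-140/221 -451/221 0; 171/221 202/221 0; 0 0 1]

T = [-140/221 -451/221 0; 171/221 202/221 0; 0 0 1]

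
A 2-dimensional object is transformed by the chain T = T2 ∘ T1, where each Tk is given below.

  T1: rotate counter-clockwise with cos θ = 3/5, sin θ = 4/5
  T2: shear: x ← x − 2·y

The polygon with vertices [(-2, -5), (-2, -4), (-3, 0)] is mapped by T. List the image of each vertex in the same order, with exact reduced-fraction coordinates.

image vertices: (12, -23/5), (10, -4), (3, -12/5)

T1 rotate counter-clockwise with cos θ = 3/5, sin θ = 4/5: (-2, -5) → (14/5, -23/5); (-2, -4) → (2, -4); (-3, 0) → (-9/5, -12/5)
T2 shear: x ← x − 2·y: (14/5, -23/5) → (12, -23/5); (2, -4) → (10, -4); (-9/5, -12/5) → (3, -12/5)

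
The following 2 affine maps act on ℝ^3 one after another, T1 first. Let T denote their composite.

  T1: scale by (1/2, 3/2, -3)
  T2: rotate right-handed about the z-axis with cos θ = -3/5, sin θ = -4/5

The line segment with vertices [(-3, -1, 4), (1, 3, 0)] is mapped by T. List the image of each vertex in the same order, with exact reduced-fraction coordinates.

T1 scale by (1/2, 3/2, -3): (-3, -1, 4) → (-3/2, -3/2, -12); (1, 3, 0) → (1/2, 9/2, 0)
T2 rotate right-handed about the z-axis with cos θ = -3/5, sin θ = -4/5: (-3/2, -3/2, -12) → (-3/10, 21/10, -12); (1/2, 9/2, 0) → (33/10, -31/10, 0)

image vertices: (-3/10, 21/10, -12), (33/10, -31/10, 0)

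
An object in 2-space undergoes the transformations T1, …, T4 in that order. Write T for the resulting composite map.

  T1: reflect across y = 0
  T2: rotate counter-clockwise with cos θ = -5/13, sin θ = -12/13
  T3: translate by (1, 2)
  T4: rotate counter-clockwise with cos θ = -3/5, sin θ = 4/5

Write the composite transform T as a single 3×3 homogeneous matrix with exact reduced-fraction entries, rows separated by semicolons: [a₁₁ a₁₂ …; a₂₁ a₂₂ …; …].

T1 = [1 0 0; 0 -1 0; 0 0 1]
T2·T1 = [-5/13 -12/13 0; -12/13 5/13 0; 0 0 1]
T3·…·T1 = [-5/13 -12/13 1; -12/13 5/13 2; 0 0 1]
T4·…·T1 = [63/65 16/65 -11/5; 16/65 -63/65 -2/5; 0 0 1]

T = [63/65 16/65 -11/5; 16/65 -63/65 -2/5; 0 0 1]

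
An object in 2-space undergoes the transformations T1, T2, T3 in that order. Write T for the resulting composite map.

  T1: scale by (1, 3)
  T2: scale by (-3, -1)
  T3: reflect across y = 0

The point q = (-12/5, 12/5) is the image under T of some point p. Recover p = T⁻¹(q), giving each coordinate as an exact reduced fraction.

T1 = [1 0 0; 0 3 0; 0 0 1]
T2·T1 = [-3 0 0; 0 -3 0; 0 0 1]
T3·…·T1 = [-3 0 0; 0 3 0; 0 0 1]
det M = -9; M⁻¹ = [-1/3 0 0; 0 1/3 0; 0 0 1]
M⁻¹ · (-12/5, 12/5)ᵀ = (4/5, 4/5)ᵀ

p = (4/5, 4/5)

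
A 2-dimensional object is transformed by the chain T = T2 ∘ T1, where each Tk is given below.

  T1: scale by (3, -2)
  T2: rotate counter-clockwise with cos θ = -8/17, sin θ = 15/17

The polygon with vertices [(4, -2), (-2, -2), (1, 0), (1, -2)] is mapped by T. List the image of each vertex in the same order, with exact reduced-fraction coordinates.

T1 scale by (3, -2): (4, -2) → (12, 4); (-2, -2) → (-6, 4); (1, 0) → (3, 0); (1, -2) → (3, 4)
T2 rotate counter-clockwise with cos θ = -8/17, sin θ = 15/17: (12, 4) → (-156/17, 148/17); (-6, 4) → (-12/17, -122/17); (3, 0) → (-24/17, 45/17); (3, 4) → (-84/17, 13/17)

image vertices: (-156/17, 148/17), (-12/17, -122/17), (-24/17, 45/17), (-84/17, 13/17)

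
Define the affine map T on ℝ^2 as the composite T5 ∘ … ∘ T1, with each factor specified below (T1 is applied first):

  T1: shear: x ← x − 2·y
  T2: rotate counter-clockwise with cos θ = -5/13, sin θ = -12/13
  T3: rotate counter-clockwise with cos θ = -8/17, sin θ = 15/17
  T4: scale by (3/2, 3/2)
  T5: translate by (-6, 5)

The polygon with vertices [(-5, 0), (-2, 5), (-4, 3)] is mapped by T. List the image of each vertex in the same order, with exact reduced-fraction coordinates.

T1 shear: x ← x − 2·y: (-5, 0) → (-5, 0); (-2, 5) → (-12, 5); (-4, 3) → (-10, 3)
T2 rotate counter-clockwise with cos θ = -5/13, sin θ = -12/13: (-5, 0) → (25/13, 60/13); (-12, 5) → (120/13, 119/13); (-10, 3) → (86/13, 105/13)
T3 rotate counter-clockwise with cos θ = -8/17, sin θ = 15/17: (25/13, 60/13) → (-1100/221, -105/221); (120/13, 119/13) → (-2745/221, 848/221); (86/13, 105/13) → (-2263/221, 450/221)
T4 scale by (3/2, 3/2): (-1100/221, -105/221) → (-1650/221, -315/442); (-2745/221, 848/221) → (-8235/442, 1272/221); (-2263/221, 450/221) → (-6789/442, 675/221)
T5 translate by (-6, 5): (-1650/221, -315/442) → (-2976/221, 1895/442); (-8235/442, 1272/221) → (-10887/442, 2377/221); (-6789/442, 675/221) → (-9441/442, 1780/221)

image vertices: (-2976/221, 1895/442), (-10887/442, 2377/221), (-9441/442, 1780/221)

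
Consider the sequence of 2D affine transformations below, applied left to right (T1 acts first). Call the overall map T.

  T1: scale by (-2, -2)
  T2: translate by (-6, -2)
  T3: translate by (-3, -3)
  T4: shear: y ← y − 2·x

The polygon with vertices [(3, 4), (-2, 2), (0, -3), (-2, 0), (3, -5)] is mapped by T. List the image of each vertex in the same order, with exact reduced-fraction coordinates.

T1 scale by (-2, -2): (3, 4) → (-6, -8); (-2, 2) → (4, -4); (0, -3) → (0, 6); (-2, 0) → (4, 0); (3, -5) → (-6, 10)
T2 translate by (-6, -2): (-6, -8) → (-12, -10); (4, -4) → (-2, -6); (0, 6) → (-6, 4); (4, 0) → (-2, -2); (-6, 10) → (-12, 8)
T3 translate by (-3, -3): (-12, -10) → (-15, -13); (-2, -6) → (-5, -9); (-6, 4) → (-9, 1); (-2, -2) → (-5, -5); (-12, 8) → (-15, 5)
T4 shear: y ← y − 2·x: (-15, -13) → (-15, 17); (-5, -9) → (-5, 1); (-9, 1) → (-9, 19); (-5, -5) → (-5, 5); (-15, 5) → (-15, 35)

image vertices: (-15, 17), (-5, 1), (-9, 19), (-5, 5), (-15, 35)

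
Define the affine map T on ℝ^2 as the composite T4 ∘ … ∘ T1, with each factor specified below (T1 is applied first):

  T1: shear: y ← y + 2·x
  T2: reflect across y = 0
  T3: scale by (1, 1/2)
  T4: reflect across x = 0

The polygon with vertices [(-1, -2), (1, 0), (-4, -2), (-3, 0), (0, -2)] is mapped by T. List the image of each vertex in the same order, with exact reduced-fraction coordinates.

image vertices: (1, 2), (-1, -1), (4, 5), (3, 3), (0, 1)

T1 shear: y ← y + 2·x: (-1, -2) → (-1, -4); (1, 0) → (1, 2); (-4, -2) → (-4, -10); (-3, 0) → (-3, -6); (0, -2) → (0, -2)
T2 reflect across y = 0: (-1, -4) → (-1, 4); (1, 2) → (1, -2); (-4, -10) → (-4, 10); (-3, -6) → (-3, 6); (0, -2) → (0, 2)
T3 scale by (1, 1/2): (-1, 4) → (-1, 2); (1, -2) → (1, -1); (-4, 10) → (-4, 5); (-3, 6) → (-3, 3); (0, 2) → (0, 1)
T4 reflect across x = 0: (-1, 2) → (1, 2); (1, -1) → (-1, -1); (-4, 5) → (4, 5); (-3, 3) → (3, 3); (0, 1) → (0, 1)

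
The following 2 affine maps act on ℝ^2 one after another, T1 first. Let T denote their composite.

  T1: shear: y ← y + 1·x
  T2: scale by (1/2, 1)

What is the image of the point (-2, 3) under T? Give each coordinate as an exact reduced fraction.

T1 shear: y ← y + 1·x: (-2, 3) → (-2, 1)
T2 scale by (1/2, 1): (-2, 1) → (-1, 1)

T(p) = (-1, 1)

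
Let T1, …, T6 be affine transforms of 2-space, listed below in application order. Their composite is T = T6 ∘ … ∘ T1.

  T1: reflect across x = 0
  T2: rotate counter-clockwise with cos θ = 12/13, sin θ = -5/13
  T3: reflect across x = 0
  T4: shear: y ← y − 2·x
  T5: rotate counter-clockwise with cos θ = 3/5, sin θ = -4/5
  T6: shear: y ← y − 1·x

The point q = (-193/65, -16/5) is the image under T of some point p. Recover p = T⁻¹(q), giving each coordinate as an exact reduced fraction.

p = (3, -1)

T1 = [-1 0 0; 0 1 0; 0 0 1]
T2·T1 = [-12/13 5/13 0; 5/13 12/13 0; 0 0 1]
T3·…·T1 = [12/13 -5/13 0; 5/13 12/13 0; 0 0 1]
T4·…·T1 = [12/13 -5/13 0; -19/13 22/13 0; 0 0 1]
T5·…·T1 = [-8/13 73/65 0; -21/13 86/65 0; 0 0 1]
T6·…·T1 = [-8/13 73/65 0; -1 1/5 0; 0 0 1]
det M = 1; M⁻¹ = [1/5 -73/65 0; 1 -8/13 0; 0 0 1]
M⁻¹ · (-193/65, -16/5)ᵀ = (3, -1)ᵀ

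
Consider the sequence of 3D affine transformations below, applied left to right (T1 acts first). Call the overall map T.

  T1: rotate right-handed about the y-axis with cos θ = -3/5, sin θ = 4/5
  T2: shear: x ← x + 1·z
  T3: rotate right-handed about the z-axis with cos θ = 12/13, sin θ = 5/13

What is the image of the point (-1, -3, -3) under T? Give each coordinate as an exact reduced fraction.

T1 rotate right-handed about the y-axis with cos θ = -3/5, sin θ = 4/5: (-1, -3, -3) → (-9/5, -3, 13/5)
T2 shear: x ← x + 1·z: (-9/5, -3, 13/5) → (4/5, -3, 13/5)
T3 rotate right-handed about the z-axis with cos θ = 12/13, sin θ = 5/13: (4/5, -3, 13/5) → (123/65, -32/13, 13/5)

T(p) = (123/65, -32/13, 13/5)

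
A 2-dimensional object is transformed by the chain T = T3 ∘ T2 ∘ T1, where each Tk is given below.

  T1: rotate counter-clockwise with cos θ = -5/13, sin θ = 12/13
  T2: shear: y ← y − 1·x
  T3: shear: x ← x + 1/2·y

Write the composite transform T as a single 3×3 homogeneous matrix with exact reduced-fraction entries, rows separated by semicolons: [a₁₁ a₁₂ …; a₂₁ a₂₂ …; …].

T = [7/26 -17/26 0; 17/13 7/13 0; 0 0 1]

T1 = [-5/13 -12/13 0; 12/13 -5/13 0; 0 0 1]
T2·T1 = [-5/13 -12/13 0; 17/13 7/13 0; 0 0 1]
T3·…·T1 = [7/26 -17/26 0; 17/13 7/13 0; 0 0 1]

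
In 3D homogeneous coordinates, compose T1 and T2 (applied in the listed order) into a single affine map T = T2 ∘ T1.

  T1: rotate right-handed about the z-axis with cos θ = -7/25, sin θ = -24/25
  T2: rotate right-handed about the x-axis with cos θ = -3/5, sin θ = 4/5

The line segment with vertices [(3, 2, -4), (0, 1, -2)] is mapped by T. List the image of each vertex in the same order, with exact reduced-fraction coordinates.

T1 rotate right-handed about the z-axis with cos θ = -7/25, sin θ = -24/25: (3, 2, -4) → (27/25, -86/25, -4); (0, 1, -2) → (24/25, -7/25, -2)
T2 rotate right-handed about the x-axis with cos θ = -3/5, sin θ = 4/5: (27/25, -86/25, -4) → (27/25, 658/125, -44/125); (24/25, -7/25, -2) → (24/25, 221/125, 122/125)

image vertices: (27/25, 658/125, -44/125), (24/25, 221/125, 122/125)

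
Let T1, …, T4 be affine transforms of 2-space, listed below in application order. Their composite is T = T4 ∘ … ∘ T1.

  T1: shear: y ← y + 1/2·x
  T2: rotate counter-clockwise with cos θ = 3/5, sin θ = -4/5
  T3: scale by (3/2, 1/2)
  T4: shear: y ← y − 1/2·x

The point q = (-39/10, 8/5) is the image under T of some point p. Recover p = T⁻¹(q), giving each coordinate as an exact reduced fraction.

p = (-1, -2)

T1 = [1 0 0; 1/2 1 0; 0 0 1]
T2·T1 = [1 4/5 0; -1/2 3/5 0; 0 0 1]
T3·…·T1 = [3/2 6/5 0; -1/4 3/10 0; 0 0 1]
T4·…·T1 = [3/2 6/5 0; -1 -3/10 0; 0 0 1]
det M = 3/4; M⁻¹ = [-2/5 -8/5 0; 4/3 2 0; 0 0 1]
M⁻¹ · (-39/10, 8/5)ᵀ = (-1, -2)ᵀ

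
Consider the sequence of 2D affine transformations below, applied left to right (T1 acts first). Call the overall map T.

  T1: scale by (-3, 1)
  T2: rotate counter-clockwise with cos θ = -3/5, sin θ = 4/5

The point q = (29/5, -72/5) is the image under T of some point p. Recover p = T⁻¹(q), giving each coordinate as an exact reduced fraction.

T1 = [-3 0 0; 0 1 0; 0 0 1]
T2·T1 = [9/5 -4/5 0; -12/5 -3/5 0; 0 0 1]
det M = -3; M⁻¹ = [1/5 -4/15 0; -4/5 -3/5 0; 0 0 1]
M⁻¹ · (29/5, -72/5)ᵀ = (5, 4)ᵀ

p = (5, 4)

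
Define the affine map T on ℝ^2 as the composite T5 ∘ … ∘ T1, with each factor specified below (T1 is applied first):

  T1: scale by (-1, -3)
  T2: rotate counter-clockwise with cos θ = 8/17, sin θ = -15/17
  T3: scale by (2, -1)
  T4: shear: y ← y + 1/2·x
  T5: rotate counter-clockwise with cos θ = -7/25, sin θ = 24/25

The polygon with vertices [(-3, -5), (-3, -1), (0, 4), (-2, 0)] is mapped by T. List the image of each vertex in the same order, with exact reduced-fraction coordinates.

T1 scale by (-1, -3): (-3, -5) → (3, 15); (-3, -1) → (3, 3); (0, 4) → (0, -12); (-2, 0) → (2, 0)
T2 rotate counter-clockwise with cos θ = 8/17, sin θ = -15/17: (3, 15) → (249/17, 75/17); (3, 3) → (69/17, -21/17); (0, -12) → (-180/17, -96/17); (2, 0) → (16/17, -30/17)
T3 scale by (2, -1): (249/17, 75/17) → (498/17, -75/17); (69/17, -21/17) → (138/17, 21/17); (-180/17, -96/17) → (-360/17, 96/17); (16/17, -30/17) → (32/17, 30/17)
T4 shear: y ← y + 1/2·x: (498/17, -75/17) → (498/17, 174/17); (138/17, 21/17) → (138/17, 90/17); (-360/17, 96/17) → (-360/17, -84/17); (32/17, 30/17) → (32/17, 46/17)
T5 rotate counter-clockwise with cos θ = -7/25, sin θ = 24/25: (498/17, 174/17) → (-7662/425, 10734/425); (138/17, 90/17) → (-3126/425, 2682/425); (-360/17, -84/17) → (4536/425, -8052/425); (32/17, 46/17) → (-1328/425, 446/425)

image vertices: (-7662/425, 10734/425), (-3126/425, 2682/425), (4536/425, -8052/425), (-1328/425, 446/425)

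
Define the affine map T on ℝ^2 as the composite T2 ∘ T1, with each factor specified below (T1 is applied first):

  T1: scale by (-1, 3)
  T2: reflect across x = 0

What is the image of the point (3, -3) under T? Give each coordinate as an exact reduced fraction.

T1 scale by (-1, 3): (3, -3) → (-3, -9)
T2 reflect across x = 0: (-3, -9) → (3, -9)

T(p) = (3, -9)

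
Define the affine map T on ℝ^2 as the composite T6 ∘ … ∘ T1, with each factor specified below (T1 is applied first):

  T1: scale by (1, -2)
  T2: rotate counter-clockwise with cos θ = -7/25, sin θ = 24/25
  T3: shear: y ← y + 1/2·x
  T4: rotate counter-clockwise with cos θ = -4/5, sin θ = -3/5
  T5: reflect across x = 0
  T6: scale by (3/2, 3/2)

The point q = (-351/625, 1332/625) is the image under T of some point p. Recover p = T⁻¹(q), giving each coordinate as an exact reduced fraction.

T1 = [1 0 0; 0 -2 0; 0 0 1]
T2·T1 = [-7/25 48/25 0; 24/25 14/25 0; 0 0 1]
T3·…·T1 = [-7/25 48/25 0; 41/50 38/25 0; 0 0 1]
T4·…·T1 = [179/250 -78/125 0; -61/125 -296/125 0; 0 0 1]
T5·…·T1 = [-179/250 78/125 0; -61/125 -296/125 0; 0 0 1]
T6·…·T1 = [-537/500 117/125 0; -183/250 -444/125 0; 0 0 1]
det M = 9/2; M⁻¹ = [-296/375 -26/125 0; 61/375 -179/750 0; 0 0 1]
M⁻¹ · (-351/625, 1332/625)ᵀ = (0, -3/5)ᵀ

p = (0, -3/5)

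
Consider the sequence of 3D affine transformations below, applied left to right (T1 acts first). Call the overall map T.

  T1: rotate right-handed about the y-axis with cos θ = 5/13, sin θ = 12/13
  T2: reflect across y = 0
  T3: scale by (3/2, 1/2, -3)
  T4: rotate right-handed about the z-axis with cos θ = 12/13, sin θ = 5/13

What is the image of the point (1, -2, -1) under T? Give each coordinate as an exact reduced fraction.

T1 rotate right-handed about the y-axis with cos θ = 5/13, sin θ = 12/13: (1, -2, -1) → (-7/13, -2, -17/13)
T2 reflect across y = 0: (-7/13, -2, -17/13) → (-7/13, 2, -17/13)
T3 scale by (3/2, 1/2, -3): (-7/13, 2, -17/13) → (-21/26, 1, 51/13)
T4 rotate right-handed about the z-axis with cos θ = 12/13, sin θ = 5/13: (-21/26, 1, 51/13) → (-191/169, 207/338, 51/13)

T(p) = (-191/169, 207/338, 51/13)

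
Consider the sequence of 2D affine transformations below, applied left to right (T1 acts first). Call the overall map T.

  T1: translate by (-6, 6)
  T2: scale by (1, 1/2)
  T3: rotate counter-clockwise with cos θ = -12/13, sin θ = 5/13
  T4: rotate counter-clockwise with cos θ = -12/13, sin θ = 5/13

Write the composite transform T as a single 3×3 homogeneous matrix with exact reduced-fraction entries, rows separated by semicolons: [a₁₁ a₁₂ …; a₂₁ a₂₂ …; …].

T1 = [1 0 -6; 0 1 6; 0 0 1]
T2·T1 = [1 0 -6; 0 1/2 3; 0 0 1]
T3·…·T1 = [-12/13 -5/26 57/13; 5/13 -6/13 -66/13; 0 0 1]
T4·…·T1 = [119/169 60/169 -354/169; -120/169 119/338 1077/169; 0 0 1]

T = [119/169 60/169 -354/169; -120/169 119/338 1077/169; 0 0 1]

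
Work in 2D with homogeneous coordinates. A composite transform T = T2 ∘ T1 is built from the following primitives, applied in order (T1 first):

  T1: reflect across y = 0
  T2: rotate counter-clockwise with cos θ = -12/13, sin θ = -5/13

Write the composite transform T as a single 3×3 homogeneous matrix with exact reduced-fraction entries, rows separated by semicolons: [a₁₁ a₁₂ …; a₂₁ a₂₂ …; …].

T1 = [1 0 0; 0 -1 0; 0 0 1]
T2·T1 = [-12/13 -5/13 0; -5/13 12/13 0; 0 0 1]

T = [-12/13 -5/13 0; -5/13 12/13 0; 0 0 1]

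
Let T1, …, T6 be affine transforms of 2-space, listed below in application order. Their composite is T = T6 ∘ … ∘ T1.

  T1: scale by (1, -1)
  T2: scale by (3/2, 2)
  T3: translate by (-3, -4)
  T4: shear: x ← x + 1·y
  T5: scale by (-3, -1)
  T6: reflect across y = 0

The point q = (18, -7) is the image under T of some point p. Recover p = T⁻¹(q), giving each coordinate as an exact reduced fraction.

p = (8/3, 3/2)

T1 = [1 0 0; 0 -1 0; 0 0 1]
T2·T1 = [3/2 0 0; 0 -2 0; 0 0 1]
T3·…·T1 = [3/2 0 -3; 0 -2 -4; 0 0 1]
T4·…·T1 = [3/2 -2 -7; 0 -2 -4; 0 0 1]
T5·…·T1 = [-9/2 6 21; 0 2 4; 0 0 1]
T6·…·T1 = [-9/2 6 21; 0 -2 -4; 0 0 1]
det M = 9; M⁻¹ = [-2/9 -2/3 2; 0 -1/2 -2; 0 0 1]
M⁻¹ · (18, -7)ᵀ = (8/3, 3/2)ᵀ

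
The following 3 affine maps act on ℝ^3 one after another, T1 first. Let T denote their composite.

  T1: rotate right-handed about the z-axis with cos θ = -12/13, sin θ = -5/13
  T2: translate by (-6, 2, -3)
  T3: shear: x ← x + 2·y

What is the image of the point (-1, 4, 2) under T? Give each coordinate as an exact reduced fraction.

T1 rotate right-handed about the z-axis with cos θ = -12/13, sin θ = -5/13: (-1, 4, 2) → (32/13, -43/13, 2)
T2 translate by (-6, 2, -3): (32/13, -43/13, 2) → (-46/13, -17/13, -1)
T3 shear: x ← x + 2·y: (-46/13, -17/13, -1) → (-80/13, -17/13, -1)

T(p) = (-80/13, -17/13, -1)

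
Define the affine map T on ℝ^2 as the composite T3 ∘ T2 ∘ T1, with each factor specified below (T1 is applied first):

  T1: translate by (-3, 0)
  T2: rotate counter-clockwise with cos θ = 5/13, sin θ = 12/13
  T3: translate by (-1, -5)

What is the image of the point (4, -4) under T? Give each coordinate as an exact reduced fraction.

T(p) = (40/13, -73/13)

T1 translate by (-3, 0): (4, -4) → (1, -4)
T2 rotate counter-clockwise with cos θ = 5/13, sin θ = 12/13: (1, -4) → (53/13, -8/13)
T3 translate by (-1, -5): (53/13, -8/13) → (40/13, -73/13)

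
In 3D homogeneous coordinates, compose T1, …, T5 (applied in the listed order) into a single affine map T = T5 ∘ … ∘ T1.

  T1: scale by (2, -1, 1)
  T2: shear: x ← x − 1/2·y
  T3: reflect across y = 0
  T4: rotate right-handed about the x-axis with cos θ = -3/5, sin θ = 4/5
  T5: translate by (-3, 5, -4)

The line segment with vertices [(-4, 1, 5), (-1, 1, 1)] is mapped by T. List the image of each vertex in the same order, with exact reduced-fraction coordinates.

image vertices: (-21/2, 2/5, -31/5), (-9/2, 18/5, -19/5)

T1 scale by (2, -1, 1): (-4, 1, 5) → (-8, -1, 5); (-1, 1, 1) → (-2, -1, 1)
T2 shear: x ← x − 1/2·y: (-8, -1, 5) → (-15/2, -1, 5); (-2, -1, 1) → (-3/2, -1, 1)
T3 reflect across y = 0: (-15/2, -1, 5) → (-15/2, 1, 5); (-3/2, -1, 1) → (-3/2, 1, 1)
T4 rotate right-handed about the x-axis with cos θ = -3/5, sin θ = 4/5: (-15/2, 1, 5) → (-15/2, -23/5, -11/5); (-3/2, 1, 1) → (-3/2, -7/5, 1/5)
T5 translate by (-3, 5, -4): (-15/2, -23/5, -11/5) → (-21/2, 2/5, -31/5); (-3/2, -7/5, 1/5) → (-9/2, 18/5, -19/5)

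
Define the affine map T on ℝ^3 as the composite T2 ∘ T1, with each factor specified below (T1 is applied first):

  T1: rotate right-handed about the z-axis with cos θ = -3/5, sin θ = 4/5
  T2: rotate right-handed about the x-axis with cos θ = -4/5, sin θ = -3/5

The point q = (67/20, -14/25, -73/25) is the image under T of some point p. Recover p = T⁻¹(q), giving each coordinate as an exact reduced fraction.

T1 = [-3/5 -4/5 0 0; 4/5 -3/5 0 0; 0 0 1 0; 0 0 0 1]
T2·T1 = [-3/5 -4/5 0 0; -16/25 12/25 3/5 0; -12/25 9/25 -4/5 0; 0 0 0 1]
det M = 1; M⁻¹ = [-3/5 -16/25 -12/25 0; -4/5 12/25 9/25 0; 0 3/5 -4/5 0; 0 0 0 1]
M⁻¹ · (67/20, -14/25, -73/25)ᵀ = (-1/4, -4, 2)ᵀ

p = (-1/4, -4, 2)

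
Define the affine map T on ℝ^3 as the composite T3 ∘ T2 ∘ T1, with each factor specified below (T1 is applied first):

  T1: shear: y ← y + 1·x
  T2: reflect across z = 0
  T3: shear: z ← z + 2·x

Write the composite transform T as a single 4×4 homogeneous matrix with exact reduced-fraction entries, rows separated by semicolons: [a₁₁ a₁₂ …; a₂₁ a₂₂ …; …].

T1 = [1 0 0 0; 1 1 0 0; 0 0 1 0; 0 0 0 1]
T2·T1 = [1 0 0 0; 1 1 0 0; 0 0 -1 0; 0 0 0 1]
T3·…·T1 = [1 0 0 0; 1 1 0 0; 2 0 -1 0; 0 0 0 1]

T = [1 0 0 0; 1 1 0 0; 2 0 -1 0; 0 0 0 1]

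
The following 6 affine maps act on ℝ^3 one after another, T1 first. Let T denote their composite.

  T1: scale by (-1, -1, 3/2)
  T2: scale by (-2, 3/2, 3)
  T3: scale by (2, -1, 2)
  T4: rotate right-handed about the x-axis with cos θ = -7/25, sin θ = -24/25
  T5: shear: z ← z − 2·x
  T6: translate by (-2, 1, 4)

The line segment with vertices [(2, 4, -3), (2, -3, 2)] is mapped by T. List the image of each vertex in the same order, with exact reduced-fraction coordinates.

T1 scale by (-1, -1, 3/2): (2, 4, -3) → (-2, -4, -9/2); (2, -3, 2) → (-2, 3, 3)
T2 scale by (-2, 3/2, 3): (-2, -4, -9/2) → (4, -6, -27/2); (-2, 3, 3) → (4, 9/2, 9)
T3 scale by (2, -1, 2): (4, -6, -27/2) → (8, 6, -27); (4, 9/2, 9) → (8, -9/2, 18)
T4 rotate right-handed about the x-axis with cos θ = -7/25, sin θ = -24/25: (8, 6, -27) → (8, -138/5, 9/5); (8, -9/2, 18) → (8, 927/50, -18/25)
T5 shear: z ← z − 2·x: (8, -138/5, 9/5) → (8, -138/5, -71/5); (8, 927/50, -18/25) → (8, 927/50, -418/25)
T6 translate by (-2, 1, 4): (8, -138/5, -71/5) → (6, -133/5, -51/5); (8, 927/50, -418/25) → (6, 977/50, -318/25)

image vertices: (6, -133/5, -51/5), (6, 977/50, -318/25)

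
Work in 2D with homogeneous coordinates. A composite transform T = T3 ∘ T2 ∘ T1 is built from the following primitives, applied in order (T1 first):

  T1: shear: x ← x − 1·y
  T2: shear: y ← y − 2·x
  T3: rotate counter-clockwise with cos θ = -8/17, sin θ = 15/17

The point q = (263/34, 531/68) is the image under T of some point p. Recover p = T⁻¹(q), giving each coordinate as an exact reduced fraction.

p = (-3/4, -4)

T1 = [1 -1 0; 0 1 0; 0 0 1]
T2·T1 = [1 -1 0; -2 3 0; 0 0 1]
T3·…·T1 = [22/17 -37/17 0; 31/17 -39/17 0; 0 0 1]
det M = 1; M⁻¹ = [-39/17 37/17 0; -31/17 22/17 0; 0 0 1]
M⁻¹ · (263/34, 531/68)ᵀ = (-3/4, -4)ᵀ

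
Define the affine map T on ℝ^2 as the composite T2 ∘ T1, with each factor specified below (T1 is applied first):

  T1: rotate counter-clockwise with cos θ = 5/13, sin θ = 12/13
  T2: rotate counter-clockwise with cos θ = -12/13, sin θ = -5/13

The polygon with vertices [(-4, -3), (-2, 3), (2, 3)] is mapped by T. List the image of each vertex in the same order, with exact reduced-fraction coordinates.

image vertices: (-3, 4), (3, 2), (3, -2)

T1 rotate counter-clockwise with cos θ = 5/13, sin θ = 12/13: (-4, -3) → (16/13, -63/13); (-2, 3) → (-46/13, -9/13); (2, 3) → (-2, 3)
T2 rotate counter-clockwise with cos θ = -12/13, sin θ = -5/13: (16/13, -63/13) → (-3, 4); (-46/13, -9/13) → (3, 2); (-2, 3) → (3, -2)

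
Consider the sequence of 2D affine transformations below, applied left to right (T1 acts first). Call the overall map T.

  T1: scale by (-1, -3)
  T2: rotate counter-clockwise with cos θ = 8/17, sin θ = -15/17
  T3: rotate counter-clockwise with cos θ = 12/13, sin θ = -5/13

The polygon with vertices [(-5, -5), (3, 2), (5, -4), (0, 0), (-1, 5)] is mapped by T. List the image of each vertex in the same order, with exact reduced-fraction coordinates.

image vertices: (3405/221, -785/221), (-1383/221, 534/221), (195/17, 104/17), (0, 0), (-3279/221, -535/221)

T1 scale by (-1, -3): (-5, -5) → (5, 15); (3, 2) → (-3, -6); (5, -4) → (-5, 12); (0, 0) → (0, 0); (-1, 5) → (1, -15)
T2 rotate counter-clockwise with cos θ = 8/17, sin θ = -15/17: (5, 15) → (265/17, 45/17); (-3, -6) → (-114/17, -3/17); (-5, 12) → (140/17, 171/17); (0, 0) → (0, 0); (1, -15) → (-217/17, -135/17)
T3 rotate counter-clockwise with cos θ = 12/13, sin θ = -5/13: (265/17, 45/17) → (3405/221, -785/221); (-114/17, -3/17) → (-1383/221, 534/221); (140/17, 171/17) → (195/17, 104/17); (0, 0) → (0, 0); (-217/17, -135/17) → (-3279/221, -535/221)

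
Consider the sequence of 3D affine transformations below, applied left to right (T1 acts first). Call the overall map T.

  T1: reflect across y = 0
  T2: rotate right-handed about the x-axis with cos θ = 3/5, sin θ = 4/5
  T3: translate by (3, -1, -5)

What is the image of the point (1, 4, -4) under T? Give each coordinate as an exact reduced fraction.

T1 reflect across y = 0: (1, 4, -4) → (1, -4, -4)
T2 rotate right-handed about the x-axis with cos θ = 3/5, sin θ = 4/5: (1, -4, -4) → (1, 4/5, -28/5)
T3 translate by (3, -1, -5): (1, 4/5, -28/5) → (4, -1/5, -53/5)

T(p) = (4, -1/5, -53/5)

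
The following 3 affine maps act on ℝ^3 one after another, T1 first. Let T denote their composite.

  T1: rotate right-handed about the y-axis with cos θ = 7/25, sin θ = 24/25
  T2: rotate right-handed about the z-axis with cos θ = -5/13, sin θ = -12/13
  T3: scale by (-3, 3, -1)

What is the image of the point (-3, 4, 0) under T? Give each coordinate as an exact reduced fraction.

T(p) = (-783/65, -744/325, -72/25)

T1 rotate right-handed about the y-axis with cos θ = 7/25, sin θ = 24/25: (-3, 4, 0) → (-21/25, 4, 72/25)
T2 rotate right-handed about the z-axis with cos θ = -5/13, sin θ = -12/13: (-21/25, 4, 72/25) → (261/65, -248/325, 72/25)
T3 scale by (-3, 3, -1): (261/65, -248/325, 72/25) → (-783/65, -744/325, -72/25)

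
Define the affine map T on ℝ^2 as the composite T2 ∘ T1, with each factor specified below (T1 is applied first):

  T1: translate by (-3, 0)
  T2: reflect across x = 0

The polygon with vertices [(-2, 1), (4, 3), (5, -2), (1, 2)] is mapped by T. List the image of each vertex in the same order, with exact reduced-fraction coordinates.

T1 translate by (-3, 0): (-2, 1) → (-5, 1); (4, 3) → (1, 3); (5, -2) → (2, -2); (1, 2) → (-2, 2)
T2 reflect across x = 0: (-5, 1) → (5, 1); (1, 3) → (-1, 3); (2, -2) → (-2, -2); (-2, 2) → (2, 2)

image vertices: (5, 1), (-1, 3), (-2, -2), (2, 2)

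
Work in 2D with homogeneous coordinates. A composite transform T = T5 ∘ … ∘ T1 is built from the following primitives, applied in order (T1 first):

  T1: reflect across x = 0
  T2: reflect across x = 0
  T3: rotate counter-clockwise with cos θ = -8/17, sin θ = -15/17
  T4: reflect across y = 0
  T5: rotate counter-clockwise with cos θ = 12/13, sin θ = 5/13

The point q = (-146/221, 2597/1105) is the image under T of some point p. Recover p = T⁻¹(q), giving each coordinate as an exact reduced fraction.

T1 = [-1 0 0; 0 1 0; 0 0 1]
T2·T1 = [1 0 0; 0 1 0; 0 0 1]
T3·…·T1 = [-8/17 15/17 0; -15/17 -8/17 0; 0 0 1]
T4·…·T1 = [-8/17 15/17 0; 15/17 8/17 0; 0 0 1]
T5·…·T1 = [-171/221 140/221 0; 140/221 171/221 0; 0 0 1]
det M = -1; M⁻¹ = [-171/221 140/221 0; 140/221 171/221 0; 0 0 1]
M⁻¹ · (-146/221, 2597/1105)ᵀ = (2, 7/5)ᵀ

p = (2, 7/5)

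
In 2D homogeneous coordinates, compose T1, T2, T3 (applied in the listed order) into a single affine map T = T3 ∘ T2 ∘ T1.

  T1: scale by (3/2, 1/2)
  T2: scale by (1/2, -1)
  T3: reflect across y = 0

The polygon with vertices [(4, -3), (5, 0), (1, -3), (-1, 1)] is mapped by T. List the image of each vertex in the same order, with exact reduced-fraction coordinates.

T1 scale by (3/2, 1/2): (4, -3) → (6, -3/2); (5, 0) → (15/2, 0); (1, -3) → (3/2, -3/2); (-1, 1) → (-3/2, 1/2)
T2 scale by (1/2, -1): (6, -3/2) → (3, 3/2); (15/2, 0) → (15/4, 0); (3/2, -3/2) → (3/4, 3/2); (-3/2, 1/2) → (-3/4, -1/2)
T3 reflect across y = 0: (3, 3/2) → (3, -3/2); (15/4, 0) → (15/4, 0); (3/4, 3/2) → (3/4, -3/2); (-3/4, -1/2) → (-3/4, 1/2)

image vertices: (3, -3/2), (15/4, 0), (3/4, -3/2), (-3/4, 1/2)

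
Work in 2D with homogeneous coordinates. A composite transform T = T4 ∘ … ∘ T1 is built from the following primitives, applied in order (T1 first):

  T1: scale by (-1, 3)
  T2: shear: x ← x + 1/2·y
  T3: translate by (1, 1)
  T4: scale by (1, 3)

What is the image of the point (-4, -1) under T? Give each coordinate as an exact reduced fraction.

T(p) = (7/2, -6)

T1 scale by (-1, 3): (-4, -1) → (4, -3)
T2 shear: x ← x + 1/2·y: (4, -3) → (5/2, -3)
T3 translate by (1, 1): (5/2, -3) → (7/2, -2)
T4 scale by (1, 3): (7/2, -2) → (7/2, -6)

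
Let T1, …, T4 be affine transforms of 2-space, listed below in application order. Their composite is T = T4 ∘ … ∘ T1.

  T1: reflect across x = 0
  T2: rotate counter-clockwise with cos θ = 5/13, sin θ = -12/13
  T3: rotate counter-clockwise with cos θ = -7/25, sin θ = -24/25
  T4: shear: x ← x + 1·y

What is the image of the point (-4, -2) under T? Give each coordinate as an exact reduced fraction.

T(p) = (-862/325, 502/325)

T1 reflect across x = 0: (-4, -2) → (4, -2)
T2 rotate counter-clockwise with cos θ = 5/13, sin θ = -12/13: (4, -2) → (-4/13, -58/13)
T3 rotate counter-clockwise with cos θ = -7/25, sin θ = -24/25: (-4/13, -58/13) → (-1364/325, 502/325)
T4 shear: x ← x + 1·y: (-1364/325, 502/325) → (-862/325, 502/325)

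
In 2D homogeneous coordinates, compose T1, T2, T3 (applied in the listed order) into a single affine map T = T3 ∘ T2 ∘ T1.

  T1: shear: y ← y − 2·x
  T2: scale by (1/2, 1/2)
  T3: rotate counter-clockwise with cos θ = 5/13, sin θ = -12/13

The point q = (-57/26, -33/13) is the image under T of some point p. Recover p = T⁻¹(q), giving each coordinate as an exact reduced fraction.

T1 = [1 0 0; -2 1 0; 0 0 1]
T2·T1 = [1/2 0 0; -1 1/2 0; 0 0 1]
T3·…·T1 = [-19/26 6/13 0; -11/13 5/26 0; 0 0 1]
det M = 1/4; M⁻¹ = [10/13 -24/13 0; 44/13 -38/13 0; 0 0 1]
M⁻¹ · (-57/26, -33/13)ᵀ = (3, 0)ᵀ

p = (3, 0)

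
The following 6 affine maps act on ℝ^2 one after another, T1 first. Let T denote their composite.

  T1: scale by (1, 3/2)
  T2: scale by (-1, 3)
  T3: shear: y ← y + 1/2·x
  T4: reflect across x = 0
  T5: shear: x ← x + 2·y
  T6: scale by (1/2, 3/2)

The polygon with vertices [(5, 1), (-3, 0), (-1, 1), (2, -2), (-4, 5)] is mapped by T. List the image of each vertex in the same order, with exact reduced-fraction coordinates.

image vertices: (9/2, 3), (0, 9/4), (9/2, 15/2), (-9, -15), (45/2, 147/4)

T1 scale by (1, 3/2): (5, 1) → (5, 3/2); (-3, 0) → (-3, 0); (-1, 1) → (-1, 3/2); (2, -2) → (2, -3); (-4, 5) → (-4, 15/2)
T2 scale by (-1, 3): (5, 3/2) → (-5, 9/2); (-3, 0) → (3, 0); (-1, 3/2) → (1, 9/2); (2, -3) → (-2, -9); (-4, 15/2) → (4, 45/2)
T3 shear: y ← y + 1/2·x: (-5, 9/2) → (-5, 2); (3, 0) → (3, 3/2); (1, 9/2) → (1, 5); (-2, -9) → (-2, -10); (4, 45/2) → (4, 49/2)
T4 reflect across x = 0: (-5, 2) → (5, 2); (3, 3/2) → (-3, 3/2); (1, 5) → (-1, 5); (-2, -10) → (2, -10); (4, 49/2) → (-4, 49/2)
T5 shear: x ← x + 2·y: (5, 2) → (9, 2); (-3, 3/2) → (0, 3/2); (-1, 5) → (9, 5); (2, -10) → (-18, -10); (-4, 49/2) → (45, 49/2)
T6 scale by (1/2, 3/2): (9, 2) → (9/2, 3); (0, 3/2) → (0, 9/4); (9, 5) → (9/2, 15/2); (-18, -10) → (-9, -15); (45, 49/2) → (45/2, 147/4)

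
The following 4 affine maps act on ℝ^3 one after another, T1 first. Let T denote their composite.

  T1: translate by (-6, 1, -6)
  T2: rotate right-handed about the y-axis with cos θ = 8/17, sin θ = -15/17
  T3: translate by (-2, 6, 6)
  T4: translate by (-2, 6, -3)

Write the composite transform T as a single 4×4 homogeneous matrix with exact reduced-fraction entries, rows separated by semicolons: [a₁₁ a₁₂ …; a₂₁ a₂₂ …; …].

T1 = [1 0 0 -6; 0 1 0 1; 0 0 1 -6; 0 0 0 1]
T2·T1 = [8/17 0 -15/17 42/17; 0 1 0 1; 15/17 0 8/17 -138/17; 0 0 0 1]
T3·…·T1 = [8/17 0 -15/17 8/17; 0 1 0 7; 15/17 0 8/17 -36/17; 0 0 0 1]
T4·…·T1 = [8/17 0 -15/17 -26/17; 0 1 0 13; 15/17 0 8/17 -87/17; 0 0 0 1]

T = [8/17 0 -15/17 -26/17; 0 1 0 13; 15/17 0 8/17 -87/17; 0 0 0 1]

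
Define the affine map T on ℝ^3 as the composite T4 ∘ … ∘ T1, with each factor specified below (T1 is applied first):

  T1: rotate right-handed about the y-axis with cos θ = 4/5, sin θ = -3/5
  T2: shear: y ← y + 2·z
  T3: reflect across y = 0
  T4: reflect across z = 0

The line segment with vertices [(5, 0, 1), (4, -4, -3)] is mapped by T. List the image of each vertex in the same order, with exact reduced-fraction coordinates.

image vertices: (17/5, -38/5, -19/5), (5, 4, 0)

T1 rotate right-handed about the y-axis with cos θ = 4/5, sin θ = -3/5: (5, 0, 1) → (17/5, 0, 19/5); (4, -4, -3) → (5, -4, 0)
T2 shear: y ← y + 2·z: (17/5, 0, 19/5) → (17/5, 38/5, 19/5); (5, -4, 0) → (5, -4, 0)
T3 reflect across y = 0: (17/5, 38/5, 19/5) → (17/5, -38/5, 19/5); (5, -4, 0) → (5, 4, 0)
T4 reflect across z = 0: (17/5, -38/5, 19/5) → (17/5, -38/5, -19/5); (5, 4, 0) → (5, 4, 0)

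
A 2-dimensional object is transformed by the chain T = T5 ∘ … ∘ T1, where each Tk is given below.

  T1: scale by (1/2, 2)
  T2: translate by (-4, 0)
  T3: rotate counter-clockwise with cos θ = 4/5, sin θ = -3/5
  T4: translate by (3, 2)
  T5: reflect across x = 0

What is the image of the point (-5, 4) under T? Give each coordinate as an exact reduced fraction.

T1 scale by (1/2, 2): (-5, 4) → (-5/2, 8)
T2 translate by (-4, 0): (-5/2, 8) → (-13/2, 8)
T3 rotate counter-clockwise with cos θ = 4/5, sin θ = -3/5: (-13/2, 8) → (-2/5, 103/10)
T4 translate by (3, 2): (-2/5, 103/10) → (13/5, 123/10)
T5 reflect across x = 0: (13/5, 123/10) → (-13/5, 123/10)

T(p) = (-13/5, 123/10)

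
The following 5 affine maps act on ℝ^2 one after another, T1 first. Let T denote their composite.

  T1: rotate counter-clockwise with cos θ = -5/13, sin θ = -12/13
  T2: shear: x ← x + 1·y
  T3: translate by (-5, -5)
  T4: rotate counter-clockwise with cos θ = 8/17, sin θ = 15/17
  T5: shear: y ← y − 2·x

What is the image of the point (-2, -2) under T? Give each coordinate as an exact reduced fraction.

T(p) = (105/221, -1133/221)

T1 rotate counter-clockwise with cos θ = -5/13, sin θ = -12/13: (-2, -2) → (-14/13, 34/13)
T2 shear: x ← x + 1·y: (-14/13, 34/13) → (20/13, 34/13)
T3 translate by (-5, -5): (20/13, 34/13) → (-45/13, -31/13)
T4 rotate counter-clockwise with cos θ = 8/17, sin θ = 15/17: (-45/13, -31/13) → (105/221, -71/17)
T5 shear: y ← y − 2·x: (105/221, -71/17) → (105/221, -1133/221)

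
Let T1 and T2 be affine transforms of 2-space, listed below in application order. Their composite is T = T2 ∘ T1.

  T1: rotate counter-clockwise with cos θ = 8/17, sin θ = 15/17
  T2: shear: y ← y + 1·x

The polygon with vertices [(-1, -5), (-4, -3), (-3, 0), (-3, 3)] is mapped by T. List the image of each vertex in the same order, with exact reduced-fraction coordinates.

T1 rotate counter-clockwise with cos θ = 8/17, sin θ = 15/17: (-1, -5) → (67/17, -55/17); (-4, -3) → (13/17, -84/17); (-3, 0) → (-24/17, -45/17); (-3, 3) → (-69/17, -21/17)
T2 shear: y ← y + 1·x: (67/17, -55/17) → (67/17, 12/17); (13/17, -84/17) → (13/17, -71/17); (-24/17, -45/17) → (-24/17, -69/17); (-69/17, -21/17) → (-69/17, -90/17)

image vertices: (67/17, 12/17), (13/17, -71/17), (-24/17, -69/17), (-69/17, -90/17)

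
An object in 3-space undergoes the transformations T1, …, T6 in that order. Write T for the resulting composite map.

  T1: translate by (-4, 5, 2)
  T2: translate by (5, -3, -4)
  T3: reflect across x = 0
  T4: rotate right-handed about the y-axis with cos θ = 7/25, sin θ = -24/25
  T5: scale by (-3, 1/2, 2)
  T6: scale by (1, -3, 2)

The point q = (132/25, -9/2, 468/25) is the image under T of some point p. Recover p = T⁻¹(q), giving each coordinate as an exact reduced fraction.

T1 = [1 0 0 -4; 0 1 0 5; 0 0 1 2; 0 0 0 1]
T2·T1 = [1 0 0 1; 0 1 0 2; 0 0 1 -2; 0 0 0 1]
T3·…·T1 = [-1 0 0 -1; 0 1 0 2; 0 0 1 -2; 0 0 0 1]
T4·…·T1 = [-7/25 0 -24/25 41/25; 0 1 0 2; -24/25 0 7/25 -38/25; 0 0 0 1]
T5·…·T1 = [21/25 0 72/25 -123/25; 0 1/2 0 1; -48/25 0 14/25 -76/25; 0 0 0 1]
T6·…·T1 = [21/25 0 72/25 -123/25; 0 -3/2 0 -3; -96/25 0 28/25 -152/25; 0 0 0 1]
det M = -18; M⁻¹ = [7/75 0 -6/25 -1; 0 -2/3 0 -2; 8/25 0 7/100 2; 0 0 0 1]
M⁻¹ · (132/25, -9/2, 468/25)ᵀ = (-5, 1, 5)ᵀ

p = (-5, 1, 5)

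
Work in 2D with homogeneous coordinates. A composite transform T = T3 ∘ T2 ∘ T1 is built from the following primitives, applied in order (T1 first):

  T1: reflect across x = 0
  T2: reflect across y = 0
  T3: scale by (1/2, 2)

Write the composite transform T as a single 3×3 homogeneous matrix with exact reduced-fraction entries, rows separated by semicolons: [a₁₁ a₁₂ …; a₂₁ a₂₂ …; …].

T1 = [-1 0 0; 0 1 0; 0 0 1]
T2·T1 = [-1 0 0; 0 -1 0; 0 0 1]
T3·…·T1 = [-1/2 0 0; 0 -2 0; 0 0 1]

T = [-1/2 0 0; 0 -2 0; 0 0 1]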